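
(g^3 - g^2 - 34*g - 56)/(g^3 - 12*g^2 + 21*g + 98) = (g + 4)/(g - 7)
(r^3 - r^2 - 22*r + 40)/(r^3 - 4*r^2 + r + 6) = (r^2 + r - 20)/(r^2 - 2*r - 3)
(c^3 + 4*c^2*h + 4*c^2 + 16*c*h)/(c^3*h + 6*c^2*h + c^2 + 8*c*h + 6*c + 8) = c*(c + 4*h)/(c^2*h + 2*c*h + c + 2)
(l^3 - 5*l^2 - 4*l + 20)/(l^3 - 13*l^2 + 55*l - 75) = (l^2 - 4)/(l^2 - 8*l + 15)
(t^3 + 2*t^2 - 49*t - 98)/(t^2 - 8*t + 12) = (t^3 + 2*t^2 - 49*t - 98)/(t^2 - 8*t + 12)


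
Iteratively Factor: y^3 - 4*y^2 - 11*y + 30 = (y - 2)*(y^2 - 2*y - 15) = (y - 5)*(y - 2)*(y + 3)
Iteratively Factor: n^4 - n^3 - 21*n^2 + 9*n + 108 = (n + 3)*(n^3 - 4*n^2 - 9*n + 36) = (n - 3)*(n + 3)*(n^2 - n - 12) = (n - 3)*(n + 3)^2*(n - 4)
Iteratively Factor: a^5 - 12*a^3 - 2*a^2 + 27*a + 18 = (a + 1)*(a^4 - a^3 - 11*a^2 + 9*a + 18) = (a - 3)*(a + 1)*(a^3 + 2*a^2 - 5*a - 6) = (a - 3)*(a + 1)*(a + 3)*(a^2 - a - 2) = (a - 3)*(a - 2)*(a + 1)*(a + 3)*(a + 1)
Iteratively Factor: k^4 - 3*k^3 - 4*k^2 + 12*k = (k - 2)*(k^3 - k^2 - 6*k) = (k - 2)*(k + 2)*(k^2 - 3*k) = k*(k - 2)*(k + 2)*(k - 3)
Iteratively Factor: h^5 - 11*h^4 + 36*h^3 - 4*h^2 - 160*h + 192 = (h + 2)*(h^4 - 13*h^3 + 62*h^2 - 128*h + 96) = (h - 2)*(h + 2)*(h^3 - 11*h^2 + 40*h - 48) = (h - 4)*(h - 2)*(h + 2)*(h^2 - 7*h + 12) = (h - 4)^2*(h - 2)*(h + 2)*(h - 3)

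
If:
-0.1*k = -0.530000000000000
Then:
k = 5.30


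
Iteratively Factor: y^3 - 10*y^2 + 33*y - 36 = (y - 3)*(y^2 - 7*y + 12) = (y - 4)*(y - 3)*(y - 3)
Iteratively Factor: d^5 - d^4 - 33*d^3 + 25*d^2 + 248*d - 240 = (d - 1)*(d^4 - 33*d^2 - 8*d + 240) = (d - 3)*(d - 1)*(d^3 + 3*d^2 - 24*d - 80) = (d - 3)*(d - 1)*(d + 4)*(d^2 - d - 20) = (d - 5)*(d - 3)*(d - 1)*(d + 4)*(d + 4)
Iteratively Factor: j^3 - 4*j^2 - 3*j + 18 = (j - 3)*(j^2 - j - 6) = (j - 3)*(j + 2)*(j - 3)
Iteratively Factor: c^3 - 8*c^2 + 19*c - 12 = (c - 1)*(c^2 - 7*c + 12) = (c - 4)*(c - 1)*(c - 3)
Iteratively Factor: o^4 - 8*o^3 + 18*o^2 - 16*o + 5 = (o - 1)*(o^3 - 7*o^2 + 11*o - 5) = (o - 1)^2*(o^2 - 6*o + 5) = (o - 1)^3*(o - 5)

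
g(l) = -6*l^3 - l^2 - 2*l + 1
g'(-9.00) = -1442.00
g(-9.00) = 4312.00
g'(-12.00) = -2570.00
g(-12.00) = 10249.00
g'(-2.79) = -136.53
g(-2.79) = 129.10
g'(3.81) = -270.91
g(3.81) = -352.97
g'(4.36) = -352.89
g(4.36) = -524.02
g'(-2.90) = -147.58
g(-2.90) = 144.72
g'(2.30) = -101.82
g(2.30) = -81.89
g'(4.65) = -400.50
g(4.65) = -633.19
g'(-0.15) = -2.10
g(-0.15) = 1.30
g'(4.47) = -370.60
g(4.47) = -563.81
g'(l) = -18*l^2 - 2*l - 2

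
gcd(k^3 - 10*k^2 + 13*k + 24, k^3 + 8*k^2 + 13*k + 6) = k + 1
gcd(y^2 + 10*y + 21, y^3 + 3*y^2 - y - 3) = y + 3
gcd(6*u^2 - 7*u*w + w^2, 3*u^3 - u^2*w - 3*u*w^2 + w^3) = u - w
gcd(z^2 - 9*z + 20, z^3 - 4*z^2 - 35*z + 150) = z - 5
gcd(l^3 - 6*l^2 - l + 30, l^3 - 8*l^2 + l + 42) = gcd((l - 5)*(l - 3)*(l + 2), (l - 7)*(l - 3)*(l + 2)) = l^2 - l - 6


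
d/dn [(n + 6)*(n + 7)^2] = (n + 7)*(3*n + 19)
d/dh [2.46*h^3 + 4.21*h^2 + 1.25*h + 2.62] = 7.38*h^2 + 8.42*h + 1.25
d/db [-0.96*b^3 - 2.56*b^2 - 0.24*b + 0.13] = -2.88*b^2 - 5.12*b - 0.24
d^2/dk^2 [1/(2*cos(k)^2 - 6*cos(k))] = (-(1 - cos(2*k))^2 - 45*cos(k)/4 - 11*cos(2*k)/2 + 9*cos(3*k)/4 + 33/2)/(2*(cos(k) - 3)^3*cos(k)^3)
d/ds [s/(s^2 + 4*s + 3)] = (3 - s^2)/(s^4 + 8*s^3 + 22*s^2 + 24*s + 9)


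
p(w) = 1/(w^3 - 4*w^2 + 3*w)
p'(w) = (-3*w^2 + 8*w - 3)/(w^3 - 4*w^2 + 3*w)^2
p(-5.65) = -0.00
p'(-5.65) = -0.00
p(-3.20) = -0.01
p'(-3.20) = -0.01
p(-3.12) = -0.01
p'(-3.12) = -0.01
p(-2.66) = -0.02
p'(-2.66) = -0.01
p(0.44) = 1.59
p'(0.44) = -0.15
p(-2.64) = -0.02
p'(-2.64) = -0.02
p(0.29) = 1.79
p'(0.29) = -2.99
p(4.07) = 0.07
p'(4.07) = -0.11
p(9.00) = 0.00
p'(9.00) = 0.00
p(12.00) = 0.00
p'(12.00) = 0.00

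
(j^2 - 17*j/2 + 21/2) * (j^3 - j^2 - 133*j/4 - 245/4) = j^5 - 19*j^4/2 - 57*j^3/4 + 1687*j^2/8 + 343*j/2 - 5145/8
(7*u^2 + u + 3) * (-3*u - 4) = -21*u^3 - 31*u^2 - 13*u - 12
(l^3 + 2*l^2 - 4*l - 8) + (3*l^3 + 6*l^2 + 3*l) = 4*l^3 + 8*l^2 - l - 8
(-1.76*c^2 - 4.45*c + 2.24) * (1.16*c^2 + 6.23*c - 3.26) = -2.0416*c^4 - 16.1268*c^3 - 19.3875*c^2 + 28.4622*c - 7.3024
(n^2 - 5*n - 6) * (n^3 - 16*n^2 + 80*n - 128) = n^5 - 21*n^4 + 154*n^3 - 432*n^2 + 160*n + 768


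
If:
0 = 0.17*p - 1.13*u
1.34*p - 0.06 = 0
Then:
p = 0.04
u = 0.01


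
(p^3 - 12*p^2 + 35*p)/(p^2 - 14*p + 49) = p*(p - 5)/(p - 7)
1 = 1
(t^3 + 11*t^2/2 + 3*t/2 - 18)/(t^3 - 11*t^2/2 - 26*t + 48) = (t + 3)/(t - 8)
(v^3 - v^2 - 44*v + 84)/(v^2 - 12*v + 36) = (v^2 + 5*v - 14)/(v - 6)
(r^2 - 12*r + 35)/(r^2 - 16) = (r^2 - 12*r + 35)/(r^2 - 16)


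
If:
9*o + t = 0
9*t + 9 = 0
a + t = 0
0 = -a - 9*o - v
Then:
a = 1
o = 1/9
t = -1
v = -2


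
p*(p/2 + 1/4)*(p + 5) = p^3/2 + 11*p^2/4 + 5*p/4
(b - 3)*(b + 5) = b^2 + 2*b - 15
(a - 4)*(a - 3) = a^2 - 7*a + 12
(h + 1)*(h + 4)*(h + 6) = h^3 + 11*h^2 + 34*h + 24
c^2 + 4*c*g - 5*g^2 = (c - g)*(c + 5*g)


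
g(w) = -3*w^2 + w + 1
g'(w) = 1 - 6*w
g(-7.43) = -172.04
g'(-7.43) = 45.58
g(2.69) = -18.02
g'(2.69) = -15.14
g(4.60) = -57.88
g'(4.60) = -26.60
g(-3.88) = -48.04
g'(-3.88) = 24.28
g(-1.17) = -4.28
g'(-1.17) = 8.02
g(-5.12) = -82.76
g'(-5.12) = 31.72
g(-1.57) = -7.96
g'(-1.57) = 10.42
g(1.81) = -7.02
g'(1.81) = -9.86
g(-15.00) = -689.00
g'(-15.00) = 91.00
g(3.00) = -23.00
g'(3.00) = -17.00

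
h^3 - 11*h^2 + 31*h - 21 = (h - 7)*(h - 3)*(h - 1)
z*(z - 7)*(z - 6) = z^3 - 13*z^2 + 42*z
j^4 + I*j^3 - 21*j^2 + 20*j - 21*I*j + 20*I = (j - 4)*(j - 1)*(j + 5)*(j + I)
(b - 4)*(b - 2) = b^2 - 6*b + 8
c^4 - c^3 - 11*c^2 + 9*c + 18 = (c - 3)*(c - 2)*(c + 1)*(c + 3)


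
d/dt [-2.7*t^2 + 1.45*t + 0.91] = 1.45 - 5.4*t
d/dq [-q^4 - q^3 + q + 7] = -4*q^3 - 3*q^2 + 1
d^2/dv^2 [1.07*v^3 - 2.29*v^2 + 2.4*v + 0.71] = 6.42*v - 4.58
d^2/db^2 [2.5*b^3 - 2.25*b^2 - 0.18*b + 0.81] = 15.0*b - 4.5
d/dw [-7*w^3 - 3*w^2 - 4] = 3*w*(-7*w - 2)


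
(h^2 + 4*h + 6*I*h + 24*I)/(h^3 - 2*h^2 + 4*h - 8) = (h^2 + h*(4 + 6*I) + 24*I)/(h^3 - 2*h^2 + 4*h - 8)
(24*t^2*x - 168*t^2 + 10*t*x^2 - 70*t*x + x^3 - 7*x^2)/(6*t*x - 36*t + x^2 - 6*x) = (4*t*x - 28*t + x^2 - 7*x)/(x - 6)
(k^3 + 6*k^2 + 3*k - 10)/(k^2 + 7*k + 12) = (k^3 + 6*k^2 + 3*k - 10)/(k^2 + 7*k + 12)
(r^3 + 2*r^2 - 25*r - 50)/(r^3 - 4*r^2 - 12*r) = (r^2 - 25)/(r*(r - 6))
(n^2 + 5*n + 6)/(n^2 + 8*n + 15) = (n + 2)/(n + 5)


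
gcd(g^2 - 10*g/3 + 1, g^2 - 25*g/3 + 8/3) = g - 1/3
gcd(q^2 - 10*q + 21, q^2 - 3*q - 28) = q - 7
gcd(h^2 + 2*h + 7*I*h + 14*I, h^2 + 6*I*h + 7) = h + 7*I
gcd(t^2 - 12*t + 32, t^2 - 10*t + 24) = t - 4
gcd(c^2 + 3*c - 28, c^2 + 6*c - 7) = c + 7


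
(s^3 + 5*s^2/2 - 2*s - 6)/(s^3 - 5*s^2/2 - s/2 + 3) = (s^2 + 4*s + 4)/(s^2 - s - 2)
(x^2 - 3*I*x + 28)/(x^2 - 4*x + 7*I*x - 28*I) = (x^2 - 3*I*x + 28)/(x^2 + x*(-4 + 7*I) - 28*I)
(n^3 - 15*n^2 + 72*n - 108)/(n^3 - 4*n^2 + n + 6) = (n^2 - 12*n + 36)/(n^2 - n - 2)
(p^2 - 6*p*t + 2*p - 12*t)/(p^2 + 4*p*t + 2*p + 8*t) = (p - 6*t)/(p + 4*t)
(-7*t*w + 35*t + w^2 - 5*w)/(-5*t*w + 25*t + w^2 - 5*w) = (7*t - w)/(5*t - w)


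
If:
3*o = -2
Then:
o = -2/3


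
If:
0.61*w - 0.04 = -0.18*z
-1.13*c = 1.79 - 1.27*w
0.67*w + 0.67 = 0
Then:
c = -2.71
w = -1.00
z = 3.61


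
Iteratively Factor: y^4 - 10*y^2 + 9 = (y + 1)*(y^3 - y^2 - 9*y + 9) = (y + 1)*(y + 3)*(y^2 - 4*y + 3) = (y - 1)*(y + 1)*(y + 3)*(y - 3)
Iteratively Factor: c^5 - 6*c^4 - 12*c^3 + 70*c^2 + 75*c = (c)*(c^4 - 6*c^3 - 12*c^2 + 70*c + 75) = c*(c + 1)*(c^3 - 7*c^2 - 5*c + 75) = c*(c - 5)*(c + 1)*(c^2 - 2*c - 15) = c*(c - 5)*(c + 1)*(c + 3)*(c - 5)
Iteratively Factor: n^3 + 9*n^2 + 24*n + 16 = (n + 4)*(n^2 + 5*n + 4) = (n + 1)*(n + 4)*(n + 4)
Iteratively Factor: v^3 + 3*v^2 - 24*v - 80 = (v - 5)*(v^2 + 8*v + 16) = (v - 5)*(v + 4)*(v + 4)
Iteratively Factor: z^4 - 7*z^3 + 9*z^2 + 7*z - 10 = (z - 2)*(z^3 - 5*z^2 - z + 5) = (z - 2)*(z + 1)*(z^2 - 6*z + 5) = (z - 5)*(z - 2)*(z + 1)*(z - 1)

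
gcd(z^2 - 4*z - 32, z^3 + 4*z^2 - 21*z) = 1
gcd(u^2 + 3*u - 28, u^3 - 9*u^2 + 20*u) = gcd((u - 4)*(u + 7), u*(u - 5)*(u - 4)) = u - 4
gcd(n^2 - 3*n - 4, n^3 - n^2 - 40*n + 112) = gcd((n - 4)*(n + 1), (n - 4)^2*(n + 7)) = n - 4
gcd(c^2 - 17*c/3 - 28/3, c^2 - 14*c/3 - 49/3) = c - 7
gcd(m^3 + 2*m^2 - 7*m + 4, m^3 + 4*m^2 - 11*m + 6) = m^2 - 2*m + 1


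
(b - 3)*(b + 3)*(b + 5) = b^3 + 5*b^2 - 9*b - 45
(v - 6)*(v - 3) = v^2 - 9*v + 18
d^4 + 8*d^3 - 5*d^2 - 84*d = d*(d - 3)*(d + 4)*(d + 7)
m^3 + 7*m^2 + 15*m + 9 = (m + 1)*(m + 3)^2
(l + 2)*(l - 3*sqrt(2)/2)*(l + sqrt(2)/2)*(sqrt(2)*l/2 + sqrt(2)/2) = sqrt(2)*l^4/2 - l^3 + 3*sqrt(2)*l^3/2 - 3*l^2 + sqrt(2)*l^2/4 - 9*sqrt(2)*l/4 - 2*l - 3*sqrt(2)/2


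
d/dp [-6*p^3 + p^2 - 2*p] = -18*p^2 + 2*p - 2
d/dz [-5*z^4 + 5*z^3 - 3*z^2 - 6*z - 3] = -20*z^3 + 15*z^2 - 6*z - 6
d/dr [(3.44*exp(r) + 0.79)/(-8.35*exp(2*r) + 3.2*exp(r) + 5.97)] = (28.724*exp(2*r) + 13.193*exp(r) + 18.0088)*exp(r)/(69.7225*exp(4*r) - 53.44*exp(3*r) - 89.459*exp(2*r) + 38.208*exp(r) + 35.6409)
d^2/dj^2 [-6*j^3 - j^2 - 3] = -36*j - 2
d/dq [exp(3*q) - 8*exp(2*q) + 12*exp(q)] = (3*exp(2*q) - 16*exp(q) + 12)*exp(q)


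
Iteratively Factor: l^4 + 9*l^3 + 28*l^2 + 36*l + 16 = (l + 2)*(l^3 + 7*l^2 + 14*l + 8) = (l + 1)*(l + 2)*(l^2 + 6*l + 8) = (l + 1)*(l + 2)*(l + 4)*(l + 2)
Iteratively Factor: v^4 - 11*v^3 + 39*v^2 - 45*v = (v - 3)*(v^3 - 8*v^2 + 15*v) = (v - 5)*(v - 3)*(v^2 - 3*v) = v*(v - 5)*(v - 3)*(v - 3)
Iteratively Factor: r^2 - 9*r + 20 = (r - 4)*(r - 5)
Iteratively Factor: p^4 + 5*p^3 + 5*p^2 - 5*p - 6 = (p - 1)*(p^3 + 6*p^2 + 11*p + 6) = (p - 1)*(p + 1)*(p^2 + 5*p + 6) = (p - 1)*(p + 1)*(p + 3)*(p + 2)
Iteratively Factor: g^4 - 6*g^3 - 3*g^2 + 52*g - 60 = (g + 3)*(g^3 - 9*g^2 + 24*g - 20) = (g - 2)*(g + 3)*(g^2 - 7*g + 10) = (g - 2)^2*(g + 3)*(g - 5)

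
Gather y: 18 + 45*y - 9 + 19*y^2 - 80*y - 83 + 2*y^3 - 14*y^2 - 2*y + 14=2*y^3 + 5*y^2 - 37*y - 60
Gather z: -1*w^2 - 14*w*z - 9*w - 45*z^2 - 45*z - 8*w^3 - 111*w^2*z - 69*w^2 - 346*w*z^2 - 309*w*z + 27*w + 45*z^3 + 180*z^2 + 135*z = -8*w^3 - 70*w^2 + 18*w + 45*z^3 + z^2*(135 - 346*w) + z*(-111*w^2 - 323*w + 90)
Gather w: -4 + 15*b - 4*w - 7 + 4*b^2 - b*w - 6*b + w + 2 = 4*b^2 + 9*b + w*(-b - 3) - 9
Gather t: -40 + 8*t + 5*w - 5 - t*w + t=t*(9 - w) + 5*w - 45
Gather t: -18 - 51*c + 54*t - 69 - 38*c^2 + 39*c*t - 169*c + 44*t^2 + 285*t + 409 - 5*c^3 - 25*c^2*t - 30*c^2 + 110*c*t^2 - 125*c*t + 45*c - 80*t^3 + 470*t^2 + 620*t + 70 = -5*c^3 - 68*c^2 - 175*c - 80*t^3 + t^2*(110*c + 514) + t*(-25*c^2 - 86*c + 959) + 392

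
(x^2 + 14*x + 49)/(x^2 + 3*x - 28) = (x + 7)/(x - 4)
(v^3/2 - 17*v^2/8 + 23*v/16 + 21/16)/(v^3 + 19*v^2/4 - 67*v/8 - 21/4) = (v - 3)/(2*(v + 6))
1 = 1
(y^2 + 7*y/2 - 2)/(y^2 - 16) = (y - 1/2)/(y - 4)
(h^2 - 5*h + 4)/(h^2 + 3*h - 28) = (h - 1)/(h + 7)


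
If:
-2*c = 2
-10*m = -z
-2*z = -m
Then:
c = -1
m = 0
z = 0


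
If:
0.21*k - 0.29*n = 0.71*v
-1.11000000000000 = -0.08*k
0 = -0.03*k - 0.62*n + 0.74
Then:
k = 13.88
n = 0.52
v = 3.89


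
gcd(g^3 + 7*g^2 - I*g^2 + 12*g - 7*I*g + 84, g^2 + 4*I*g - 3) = g + 3*I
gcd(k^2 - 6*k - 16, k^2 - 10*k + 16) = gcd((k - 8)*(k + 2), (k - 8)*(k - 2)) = k - 8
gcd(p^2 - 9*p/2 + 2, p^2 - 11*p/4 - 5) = p - 4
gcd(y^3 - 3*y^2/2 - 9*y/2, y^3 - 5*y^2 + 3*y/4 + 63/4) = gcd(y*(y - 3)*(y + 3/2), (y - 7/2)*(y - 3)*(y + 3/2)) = y^2 - 3*y/2 - 9/2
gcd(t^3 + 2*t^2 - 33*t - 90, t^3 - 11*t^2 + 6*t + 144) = t^2 - 3*t - 18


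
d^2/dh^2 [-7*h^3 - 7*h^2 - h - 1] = -42*h - 14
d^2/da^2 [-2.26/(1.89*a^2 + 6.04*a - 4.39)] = (16.145892*a^2 + 51.598512*a - 2.26*(3.78*a + 6.04)*(7.56*a + 12.08) - 37.502892)/(1.89*a^2 + 6.04*a - 4.39)^3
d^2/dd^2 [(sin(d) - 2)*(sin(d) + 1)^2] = 9*sin(d)*cos(d)^2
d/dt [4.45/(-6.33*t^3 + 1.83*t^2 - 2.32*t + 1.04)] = (84.5055*t^2 - 16.287*t + 10.324)/(6.33*t^3 - 1.83*t^2 + 2.32*t - 1.04)^2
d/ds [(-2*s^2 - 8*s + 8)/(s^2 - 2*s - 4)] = 12*(s^2 + 4)/(s^4 - 4*s^3 - 4*s^2 + 16*s + 16)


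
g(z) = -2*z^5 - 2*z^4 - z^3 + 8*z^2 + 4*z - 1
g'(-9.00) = -60161.00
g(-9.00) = 106316.00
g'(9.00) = -71537.00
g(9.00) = -131266.00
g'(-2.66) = -409.86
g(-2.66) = 230.00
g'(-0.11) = 2.21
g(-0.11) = -1.34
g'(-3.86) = -1862.34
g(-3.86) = 1430.10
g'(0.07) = 5.10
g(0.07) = -0.68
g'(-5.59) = -8546.21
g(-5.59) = 9365.06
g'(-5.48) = -7875.49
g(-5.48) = 8462.24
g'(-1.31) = -33.57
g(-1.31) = 11.56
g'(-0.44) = -3.31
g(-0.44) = -1.17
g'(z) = -10*z^4 - 8*z^3 - 3*z^2 + 16*z + 4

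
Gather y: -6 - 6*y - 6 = -6*y - 12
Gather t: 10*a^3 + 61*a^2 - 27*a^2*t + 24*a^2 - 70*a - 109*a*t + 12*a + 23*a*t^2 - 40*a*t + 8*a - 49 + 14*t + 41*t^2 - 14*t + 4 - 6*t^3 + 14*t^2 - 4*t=10*a^3 + 85*a^2 - 50*a - 6*t^3 + t^2*(23*a + 55) + t*(-27*a^2 - 149*a - 4) - 45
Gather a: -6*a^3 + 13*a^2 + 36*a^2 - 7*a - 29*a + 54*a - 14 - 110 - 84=-6*a^3 + 49*a^2 + 18*a - 208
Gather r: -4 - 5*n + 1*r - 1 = -5*n + r - 5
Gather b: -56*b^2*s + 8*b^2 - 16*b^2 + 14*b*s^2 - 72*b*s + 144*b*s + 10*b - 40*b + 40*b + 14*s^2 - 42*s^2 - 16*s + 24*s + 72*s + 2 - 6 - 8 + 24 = b^2*(-56*s - 8) + b*(14*s^2 + 72*s + 10) - 28*s^2 + 80*s + 12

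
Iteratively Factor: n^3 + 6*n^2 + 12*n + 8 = (n + 2)*(n^2 + 4*n + 4) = (n + 2)^2*(n + 2)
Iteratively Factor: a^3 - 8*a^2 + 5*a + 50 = (a + 2)*(a^2 - 10*a + 25) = (a - 5)*(a + 2)*(a - 5)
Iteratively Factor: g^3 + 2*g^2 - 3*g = (g + 3)*(g^2 - g) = g*(g + 3)*(g - 1)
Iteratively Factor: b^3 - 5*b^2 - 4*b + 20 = (b - 2)*(b^2 - 3*b - 10) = (b - 2)*(b + 2)*(b - 5)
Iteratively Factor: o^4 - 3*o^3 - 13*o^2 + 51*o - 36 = (o - 3)*(o^3 - 13*o + 12) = (o - 3)^2*(o^2 + 3*o - 4) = (o - 3)^2*(o + 4)*(o - 1)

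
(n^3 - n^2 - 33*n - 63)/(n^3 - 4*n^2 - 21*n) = (n + 3)/n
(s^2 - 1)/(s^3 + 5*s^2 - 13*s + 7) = (s + 1)/(s^2 + 6*s - 7)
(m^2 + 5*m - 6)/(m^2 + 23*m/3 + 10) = 3*(m - 1)/(3*m + 5)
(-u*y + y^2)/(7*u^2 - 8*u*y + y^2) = y/(-7*u + y)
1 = 1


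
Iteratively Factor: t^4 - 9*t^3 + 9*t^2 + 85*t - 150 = (t - 2)*(t^3 - 7*t^2 - 5*t + 75) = (t - 5)*(t - 2)*(t^2 - 2*t - 15) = (t - 5)^2*(t - 2)*(t + 3)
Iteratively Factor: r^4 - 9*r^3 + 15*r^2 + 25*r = (r - 5)*(r^3 - 4*r^2 - 5*r) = (r - 5)*(r + 1)*(r^2 - 5*r) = (r - 5)^2*(r + 1)*(r)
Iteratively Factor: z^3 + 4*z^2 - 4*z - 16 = (z + 2)*(z^2 + 2*z - 8) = (z + 2)*(z + 4)*(z - 2)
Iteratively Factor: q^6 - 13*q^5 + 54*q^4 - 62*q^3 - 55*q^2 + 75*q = (q - 1)*(q^5 - 12*q^4 + 42*q^3 - 20*q^2 - 75*q) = (q - 3)*(q - 1)*(q^4 - 9*q^3 + 15*q^2 + 25*q) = (q - 3)*(q - 1)*(q + 1)*(q^3 - 10*q^2 + 25*q) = (q - 5)*(q - 3)*(q - 1)*(q + 1)*(q^2 - 5*q) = q*(q - 5)*(q - 3)*(q - 1)*(q + 1)*(q - 5)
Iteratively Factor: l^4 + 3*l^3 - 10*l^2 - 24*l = (l + 2)*(l^3 + l^2 - 12*l) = (l - 3)*(l + 2)*(l^2 + 4*l) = l*(l - 3)*(l + 2)*(l + 4)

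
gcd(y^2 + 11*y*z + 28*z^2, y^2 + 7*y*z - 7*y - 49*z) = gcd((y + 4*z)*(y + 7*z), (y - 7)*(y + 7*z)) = y + 7*z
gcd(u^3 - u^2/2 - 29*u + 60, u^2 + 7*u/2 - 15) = u^2 + 7*u/2 - 15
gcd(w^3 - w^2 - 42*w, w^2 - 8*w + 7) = w - 7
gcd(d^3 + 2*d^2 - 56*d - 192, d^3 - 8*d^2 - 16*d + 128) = d^2 - 4*d - 32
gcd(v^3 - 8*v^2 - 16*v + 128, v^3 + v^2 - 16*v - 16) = v^2 - 16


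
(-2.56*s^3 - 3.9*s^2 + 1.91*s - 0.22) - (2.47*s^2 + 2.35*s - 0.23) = -2.56*s^3 - 6.37*s^2 - 0.44*s + 0.01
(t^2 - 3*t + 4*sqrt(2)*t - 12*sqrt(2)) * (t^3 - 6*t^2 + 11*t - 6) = t^5 - 9*t^4 + 4*sqrt(2)*t^4 - 36*sqrt(2)*t^3 + 29*t^3 - 39*t^2 + 116*sqrt(2)*t^2 - 156*sqrt(2)*t + 18*t + 72*sqrt(2)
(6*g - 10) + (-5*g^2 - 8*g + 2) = -5*g^2 - 2*g - 8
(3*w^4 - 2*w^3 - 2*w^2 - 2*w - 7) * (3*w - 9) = 9*w^5 - 33*w^4 + 12*w^3 + 12*w^2 - 3*w + 63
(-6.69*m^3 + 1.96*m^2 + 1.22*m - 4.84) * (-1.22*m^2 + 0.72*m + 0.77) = 8.1618*m^5 - 7.208*m^4 - 5.2285*m^3 + 8.2924*m^2 - 2.5454*m - 3.7268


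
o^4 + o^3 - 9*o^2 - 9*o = o*(o - 3)*(o + 1)*(o + 3)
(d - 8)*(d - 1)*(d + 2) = d^3 - 7*d^2 - 10*d + 16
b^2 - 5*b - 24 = (b - 8)*(b + 3)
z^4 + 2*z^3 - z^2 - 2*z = z*(z - 1)*(z + 1)*(z + 2)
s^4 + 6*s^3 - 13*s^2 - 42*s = s*(s - 3)*(s + 2)*(s + 7)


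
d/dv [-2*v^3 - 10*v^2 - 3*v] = -6*v^2 - 20*v - 3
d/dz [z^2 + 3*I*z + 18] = 2*z + 3*I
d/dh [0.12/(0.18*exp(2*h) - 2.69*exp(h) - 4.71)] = (0.3228 - 0.0432*exp(h))*exp(h)/(-0.18*exp(2*h) + 2.69*exp(h) + 4.71)^2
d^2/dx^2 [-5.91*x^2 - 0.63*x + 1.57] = -11.8200000000000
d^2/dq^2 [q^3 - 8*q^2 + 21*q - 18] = 6*q - 16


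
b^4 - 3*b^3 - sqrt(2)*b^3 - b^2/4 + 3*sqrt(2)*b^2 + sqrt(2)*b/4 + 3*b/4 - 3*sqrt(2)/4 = (b - 3)*(b - 1/2)*(b + 1/2)*(b - sqrt(2))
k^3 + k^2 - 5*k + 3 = (k - 1)^2*(k + 3)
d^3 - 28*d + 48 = (d - 4)*(d - 2)*(d + 6)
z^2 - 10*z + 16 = (z - 8)*(z - 2)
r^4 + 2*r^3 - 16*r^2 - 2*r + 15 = (r - 3)*(r - 1)*(r + 1)*(r + 5)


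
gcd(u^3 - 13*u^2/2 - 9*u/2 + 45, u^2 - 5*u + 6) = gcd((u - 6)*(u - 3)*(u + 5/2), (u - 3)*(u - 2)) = u - 3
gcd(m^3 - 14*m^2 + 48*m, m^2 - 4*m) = m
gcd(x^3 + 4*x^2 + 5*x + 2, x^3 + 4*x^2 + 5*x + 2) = x^3 + 4*x^2 + 5*x + 2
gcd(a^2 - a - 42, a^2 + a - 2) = 1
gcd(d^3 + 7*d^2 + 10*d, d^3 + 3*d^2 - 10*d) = d^2 + 5*d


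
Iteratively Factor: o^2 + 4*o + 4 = (o + 2)*(o + 2)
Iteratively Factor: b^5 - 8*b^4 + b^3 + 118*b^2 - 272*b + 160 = (b - 4)*(b^4 - 4*b^3 - 15*b^2 + 58*b - 40) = (b - 4)*(b - 1)*(b^3 - 3*b^2 - 18*b + 40) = (b - 5)*(b - 4)*(b - 1)*(b^2 + 2*b - 8) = (b - 5)*(b - 4)*(b - 2)*(b - 1)*(b + 4)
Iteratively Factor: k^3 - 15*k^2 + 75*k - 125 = (k - 5)*(k^2 - 10*k + 25) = (k - 5)^2*(k - 5)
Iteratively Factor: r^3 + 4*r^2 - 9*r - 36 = (r - 3)*(r^2 + 7*r + 12) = (r - 3)*(r + 3)*(r + 4)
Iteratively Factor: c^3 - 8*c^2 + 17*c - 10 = (c - 5)*(c^2 - 3*c + 2) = (c - 5)*(c - 1)*(c - 2)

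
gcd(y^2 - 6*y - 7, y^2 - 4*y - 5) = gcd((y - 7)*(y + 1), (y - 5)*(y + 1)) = y + 1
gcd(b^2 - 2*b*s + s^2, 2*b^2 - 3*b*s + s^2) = -b + s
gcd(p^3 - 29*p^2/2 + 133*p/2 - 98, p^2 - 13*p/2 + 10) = p - 4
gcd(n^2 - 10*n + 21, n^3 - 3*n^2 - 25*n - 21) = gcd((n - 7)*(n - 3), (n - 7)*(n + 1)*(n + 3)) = n - 7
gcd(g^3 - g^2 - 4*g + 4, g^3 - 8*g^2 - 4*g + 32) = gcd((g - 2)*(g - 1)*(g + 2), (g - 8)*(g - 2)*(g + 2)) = g^2 - 4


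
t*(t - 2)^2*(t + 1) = t^4 - 3*t^3 + 4*t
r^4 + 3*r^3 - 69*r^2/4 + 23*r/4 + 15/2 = (r - 5/2)*(r - 1)*(r + 1/2)*(r + 6)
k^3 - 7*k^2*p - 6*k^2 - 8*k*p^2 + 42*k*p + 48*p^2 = (k - 6)*(k - 8*p)*(k + p)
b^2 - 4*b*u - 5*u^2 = (b - 5*u)*(b + u)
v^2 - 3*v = v*(v - 3)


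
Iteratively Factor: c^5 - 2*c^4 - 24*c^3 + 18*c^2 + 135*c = (c + 3)*(c^4 - 5*c^3 - 9*c^2 + 45*c) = (c - 5)*(c + 3)*(c^3 - 9*c) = (c - 5)*(c + 3)^2*(c^2 - 3*c) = (c - 5)*(c - 3)*(c + 3)^2*(c)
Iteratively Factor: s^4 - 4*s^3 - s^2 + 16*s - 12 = (s - 3)*(s^3 - s^2 - 4*s + 4) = (s - 3)*(s - 2)*(s^2 + s - 2) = (s - 3)*(s - 2)*(s + 2)*(s - 1)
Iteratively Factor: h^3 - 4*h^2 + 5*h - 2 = (h - 1)*(h^2 - 3*h + 2) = (h - 1)^2*(h - 2)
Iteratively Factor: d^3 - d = (d + 1)*(d^2 - d) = d*(d + 1)*(d - 1)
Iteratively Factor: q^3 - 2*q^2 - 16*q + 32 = (q - 2)*(q^2 - 16) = (q - 4)*(q - 2)*(q + 4)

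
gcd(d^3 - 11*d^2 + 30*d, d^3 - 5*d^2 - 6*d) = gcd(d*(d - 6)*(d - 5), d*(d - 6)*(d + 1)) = d^2 - 6*d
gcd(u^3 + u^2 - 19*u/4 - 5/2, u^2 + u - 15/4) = u + 5/2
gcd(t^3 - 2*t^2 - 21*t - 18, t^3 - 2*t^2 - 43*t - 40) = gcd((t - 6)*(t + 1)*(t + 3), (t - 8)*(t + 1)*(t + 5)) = t + 1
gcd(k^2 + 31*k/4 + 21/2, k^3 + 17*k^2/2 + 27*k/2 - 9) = k + 6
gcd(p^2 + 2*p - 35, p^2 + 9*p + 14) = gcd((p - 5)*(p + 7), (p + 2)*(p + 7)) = p + 7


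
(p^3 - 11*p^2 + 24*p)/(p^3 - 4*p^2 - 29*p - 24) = p*(p - 3)/(p^2 + 4*p + 3)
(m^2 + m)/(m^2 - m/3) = 3*(m + 1)/(3*m - 1)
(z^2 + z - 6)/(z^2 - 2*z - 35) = (-z^2 - z + 6)/(-z^2 + 2*z + 35)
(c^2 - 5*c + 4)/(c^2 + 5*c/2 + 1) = 2*(c^2 - 5*c + 4)/(2*c^2 + 5*c + 2)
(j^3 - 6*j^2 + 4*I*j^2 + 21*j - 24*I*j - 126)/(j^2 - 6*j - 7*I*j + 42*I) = (j^2 + 4*I*j + 21)/(j - 7*I)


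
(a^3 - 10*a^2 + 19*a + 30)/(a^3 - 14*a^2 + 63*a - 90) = (a + 1)/(a - 3)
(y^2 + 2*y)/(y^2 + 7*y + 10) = y/(y + 5)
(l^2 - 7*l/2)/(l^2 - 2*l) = (l - 7/2)/(l - 2)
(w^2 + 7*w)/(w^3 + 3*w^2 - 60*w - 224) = w/(w^2 - 4*w - 32)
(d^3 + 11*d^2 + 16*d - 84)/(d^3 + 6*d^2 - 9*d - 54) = (d^2 + 5*d - 14)/(d^2 - 9)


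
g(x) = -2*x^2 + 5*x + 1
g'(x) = 5 - 4*x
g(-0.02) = 0.90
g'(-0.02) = 5.08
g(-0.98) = -5.82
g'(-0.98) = 8.92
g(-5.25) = -80.38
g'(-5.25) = 26.00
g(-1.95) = -16.36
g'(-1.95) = 12.80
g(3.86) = -9.50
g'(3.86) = -10.44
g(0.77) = 3.66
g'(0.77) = 1.92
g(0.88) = 3.85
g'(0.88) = 1.48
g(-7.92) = -164.05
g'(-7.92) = 36.68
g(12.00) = -227.00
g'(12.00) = -43.00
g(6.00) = -41.00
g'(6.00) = -19.00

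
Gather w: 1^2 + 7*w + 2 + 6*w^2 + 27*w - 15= 6*w^2 + 34*w - 12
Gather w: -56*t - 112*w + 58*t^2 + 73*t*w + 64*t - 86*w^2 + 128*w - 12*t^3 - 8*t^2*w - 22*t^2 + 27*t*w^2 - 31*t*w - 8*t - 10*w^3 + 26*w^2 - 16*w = -12*t^3 + 36*t^2 - 10*w^3 + w^2*(27*t - 60) + w*(-8*t^2 + 42*t)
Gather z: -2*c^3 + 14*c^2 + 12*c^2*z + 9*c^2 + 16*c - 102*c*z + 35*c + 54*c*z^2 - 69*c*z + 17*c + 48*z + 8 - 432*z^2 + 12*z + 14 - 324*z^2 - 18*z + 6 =-2*c^3 + 23*c^2 + 68*c + z^2*(54*c - 756) + z*(12*c^2 - 171*c + 42) + 28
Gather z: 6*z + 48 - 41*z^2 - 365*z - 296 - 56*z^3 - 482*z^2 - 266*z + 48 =-56*z^3 - 523*z^2 - 625*z - 200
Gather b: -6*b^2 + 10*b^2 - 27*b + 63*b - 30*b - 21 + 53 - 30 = 4*b^2 + 6*b + 2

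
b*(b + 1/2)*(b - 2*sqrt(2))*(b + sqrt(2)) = b^4 - sqrt(2)*b^3 + b^3/2 - 4*b^2 - sqrt(2)*b^2/2 - 2*b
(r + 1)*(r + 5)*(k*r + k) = k*r^3 + 7*k*r^2 + 11*k*r + 5*k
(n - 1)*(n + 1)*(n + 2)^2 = n^4 + 4*n^3 + 3*n^2 - 4*n - 4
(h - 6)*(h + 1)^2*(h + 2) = h^4 - 2*h^3 - 19*h^2 - 28*h - 12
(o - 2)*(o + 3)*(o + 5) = o^3 + 6*o^2 - o - 30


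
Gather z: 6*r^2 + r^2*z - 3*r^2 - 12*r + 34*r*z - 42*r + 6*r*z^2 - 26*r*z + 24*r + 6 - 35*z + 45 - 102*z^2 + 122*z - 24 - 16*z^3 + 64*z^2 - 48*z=3*r^2 - 30*r - 16*z^3 + z^2*(6*r - 38) + z*(r^2 + 8*r + 39) + 27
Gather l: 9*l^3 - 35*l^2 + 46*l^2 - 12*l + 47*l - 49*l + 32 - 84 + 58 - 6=9*l^3 + 11*l^2 - 14*l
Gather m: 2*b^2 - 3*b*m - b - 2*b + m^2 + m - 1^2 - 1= 2*b^2 - 3*b + m^2 + m*(1 - 3*b) - 2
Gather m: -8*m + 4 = 4 - 8*m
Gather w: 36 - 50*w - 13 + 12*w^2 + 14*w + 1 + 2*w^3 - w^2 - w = 2*w^3 + 11*w^2 - 37*w + 24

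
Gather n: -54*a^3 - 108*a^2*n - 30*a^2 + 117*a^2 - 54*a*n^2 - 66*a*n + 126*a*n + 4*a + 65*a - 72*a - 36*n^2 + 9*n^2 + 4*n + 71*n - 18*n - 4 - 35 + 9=-54*a^3 + 87*a^2 - 3*a + n^2*(-54*a - 27) + n*(-108*a^2 + 60*a + 57) - 30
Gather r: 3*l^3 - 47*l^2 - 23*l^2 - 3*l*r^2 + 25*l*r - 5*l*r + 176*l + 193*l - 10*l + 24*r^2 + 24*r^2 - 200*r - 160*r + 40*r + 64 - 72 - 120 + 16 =3*l^3 - 70*l^2 + 359*l + r^2*(48 - 3*l) + r*(20*l - 320) - 112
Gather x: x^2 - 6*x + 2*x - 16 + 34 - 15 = x^2 - 4*x + 3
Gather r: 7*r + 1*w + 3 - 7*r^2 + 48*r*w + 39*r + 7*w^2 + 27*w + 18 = -7*r^2 + r*(48*w + 46) + 7*w^2 + 28*w + 21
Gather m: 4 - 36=-32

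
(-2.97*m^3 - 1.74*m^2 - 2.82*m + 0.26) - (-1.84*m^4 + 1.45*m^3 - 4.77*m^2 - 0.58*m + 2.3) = 1.84*m^4 - 4.42*m^3 + 3.03*m^2 - 2.24*m - 2.04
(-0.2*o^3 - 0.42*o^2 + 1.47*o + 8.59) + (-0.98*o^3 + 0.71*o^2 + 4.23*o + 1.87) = -1.18*o^3 + 0.29*o^2 + 5.7*o + 10.46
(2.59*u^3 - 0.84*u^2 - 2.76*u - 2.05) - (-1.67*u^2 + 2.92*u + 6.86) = 2.59*u^3 + 0.83*u^2 - 5.68*u - 8.91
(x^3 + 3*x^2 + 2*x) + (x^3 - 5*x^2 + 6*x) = 2*x^3 - 2*x^2 + 8*x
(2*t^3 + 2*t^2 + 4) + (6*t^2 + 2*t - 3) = 2*t^3 + 8*t^2 + 2*t + 1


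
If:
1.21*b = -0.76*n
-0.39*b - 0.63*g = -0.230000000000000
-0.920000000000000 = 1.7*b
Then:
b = -0.54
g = 0.70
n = 0.86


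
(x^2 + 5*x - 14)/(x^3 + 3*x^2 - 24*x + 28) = 1/(x - 2)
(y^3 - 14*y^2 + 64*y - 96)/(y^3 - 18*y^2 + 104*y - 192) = (y - 4)/(y - 8)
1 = 1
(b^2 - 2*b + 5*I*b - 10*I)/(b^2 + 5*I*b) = (b - 2)/b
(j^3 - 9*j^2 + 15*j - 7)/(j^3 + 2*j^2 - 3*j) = (j^2 - 8*j + 7)/(j*(j + 3))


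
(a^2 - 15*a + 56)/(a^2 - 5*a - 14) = (a - 8)/(a + 2)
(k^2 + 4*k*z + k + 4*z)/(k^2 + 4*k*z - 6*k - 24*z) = (k + 1)/(k - 6)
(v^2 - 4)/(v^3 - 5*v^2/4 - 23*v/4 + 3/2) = 4*(v - 2)/(4*v^2 - 13*v + 3)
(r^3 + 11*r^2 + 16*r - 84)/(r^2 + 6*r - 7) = (r^2 + 4*r - 12)/(r - 1)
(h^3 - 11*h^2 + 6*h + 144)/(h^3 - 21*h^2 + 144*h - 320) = (h^2 - 3*h - 18)/(h^2 - 13*h + 40)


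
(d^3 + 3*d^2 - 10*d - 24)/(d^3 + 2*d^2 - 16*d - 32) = (d - 3)/(d - 4)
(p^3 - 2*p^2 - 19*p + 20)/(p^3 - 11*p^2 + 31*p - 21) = (p^2 - p - 20)/(p^2 - 10*p + 21)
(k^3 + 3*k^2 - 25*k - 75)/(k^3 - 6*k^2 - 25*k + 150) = (k + 3)/(k - 6)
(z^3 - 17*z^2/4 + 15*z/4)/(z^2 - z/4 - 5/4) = z*(z - 3)/(z + 1)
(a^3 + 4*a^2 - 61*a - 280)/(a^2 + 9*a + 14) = (a^2 - 3*a - 40)/(a + 2)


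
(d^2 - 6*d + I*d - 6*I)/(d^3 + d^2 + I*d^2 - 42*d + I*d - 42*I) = 1/(d + 7)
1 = 1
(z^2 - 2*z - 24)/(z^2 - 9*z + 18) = (z + 4)/(z - 3)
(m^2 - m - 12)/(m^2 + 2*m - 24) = (m + 3)/(m + 6)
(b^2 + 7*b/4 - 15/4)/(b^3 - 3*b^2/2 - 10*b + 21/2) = (4*b - 5)/(2*(2*b^2 - 9*b + 7))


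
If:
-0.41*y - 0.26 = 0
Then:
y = -0.63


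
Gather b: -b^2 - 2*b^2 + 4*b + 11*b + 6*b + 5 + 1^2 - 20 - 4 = -3*b^2 + 21*b - 18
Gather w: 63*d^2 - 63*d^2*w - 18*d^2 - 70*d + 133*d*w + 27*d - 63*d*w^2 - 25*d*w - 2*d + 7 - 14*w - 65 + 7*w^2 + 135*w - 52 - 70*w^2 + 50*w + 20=45*d^2 - 45*d + w^2*(-63*d - 63) + w*(-63*d^2 + 108*d + 171) - 90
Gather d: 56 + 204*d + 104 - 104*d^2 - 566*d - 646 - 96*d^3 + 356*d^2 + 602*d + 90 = -96*d^3 + 252*d^2 + 240*d - 396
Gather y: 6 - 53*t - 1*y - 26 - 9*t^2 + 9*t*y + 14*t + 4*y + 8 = -9*t^2 - 39*t + y*(9*t + 3) - 12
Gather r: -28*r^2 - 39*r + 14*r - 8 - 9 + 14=-28*r^2 - 25*r - 3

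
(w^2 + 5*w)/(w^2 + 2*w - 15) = w/(w - 3)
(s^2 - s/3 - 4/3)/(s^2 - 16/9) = 3*(s + 1)/(3*s + 4)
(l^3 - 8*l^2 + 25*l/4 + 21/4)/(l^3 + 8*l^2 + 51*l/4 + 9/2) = (2*l^2 - 17*l + 21)/(2*l^2 + 15*l + 18)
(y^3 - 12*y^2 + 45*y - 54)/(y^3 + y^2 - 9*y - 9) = (y^2 - 9*y + 18)/(y^2 + 4*y + 3)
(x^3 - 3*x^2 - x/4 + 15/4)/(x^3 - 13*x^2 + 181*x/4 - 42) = (2*x^2 - 3*x - 5)/(2*x^2 - 23*x + 56)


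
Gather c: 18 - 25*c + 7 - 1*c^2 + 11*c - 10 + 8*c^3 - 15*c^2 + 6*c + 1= 8*c^3 - 16*c^2 - 8*c + 16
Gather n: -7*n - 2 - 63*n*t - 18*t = n*(-63*t - 7) - 18*t - 2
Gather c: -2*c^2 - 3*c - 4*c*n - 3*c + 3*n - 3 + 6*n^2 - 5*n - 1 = -2*c^2 + c*(-4*n - 6) + 6*n^2 - 2*n - 4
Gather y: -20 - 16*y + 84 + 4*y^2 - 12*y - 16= 4*y^2 - 28*y + 48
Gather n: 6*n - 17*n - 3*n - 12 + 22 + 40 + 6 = 56 - 14*n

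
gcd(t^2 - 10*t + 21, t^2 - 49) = t - 7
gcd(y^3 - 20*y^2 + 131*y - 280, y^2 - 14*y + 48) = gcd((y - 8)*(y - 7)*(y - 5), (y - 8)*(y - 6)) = y - 8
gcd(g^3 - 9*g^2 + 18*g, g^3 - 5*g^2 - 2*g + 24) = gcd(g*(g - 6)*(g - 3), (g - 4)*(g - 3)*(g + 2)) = g - 3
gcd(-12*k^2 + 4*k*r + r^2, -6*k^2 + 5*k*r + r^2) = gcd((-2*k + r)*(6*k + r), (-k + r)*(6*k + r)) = 6*k + r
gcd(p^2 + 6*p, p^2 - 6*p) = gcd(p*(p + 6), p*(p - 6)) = p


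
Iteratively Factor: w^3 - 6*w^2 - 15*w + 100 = (w - 5)*(w^2 - w - 20) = (w - 5)*(w + 4)*(w - 5)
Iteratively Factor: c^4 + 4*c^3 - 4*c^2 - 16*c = (c + 4)*(c^3 - 4*c) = c*(c + 4)*(c^2 - 4) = c*(c - 2)*(c + 4)*(c + 2)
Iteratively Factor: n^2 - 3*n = (n)*(n - 3)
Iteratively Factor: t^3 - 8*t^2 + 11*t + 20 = (t - 4)*(t^2 - 4*t - 5) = (t - 5)*(t - 4)*(t + 1)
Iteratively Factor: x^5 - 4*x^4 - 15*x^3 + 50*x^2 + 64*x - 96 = (x + 3)*(x^4 - 7*x^3 + 6*x^2 + 32*x - 32) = (x - 4)*(x + 3)*(x^3 - 3*x^2 - 6*x + 8) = (x - 4)*(x + 2)*(x + 3)*(x^2 - 5*x + 4) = (x - 4)*(x - 1)*(x + 2)*(x + 3)*(x - 4)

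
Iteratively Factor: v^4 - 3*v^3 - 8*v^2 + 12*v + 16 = (v + 1)*(v^3 - 4*v^2 - 4*v + 16) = (v - 4)*(v + 1)*(v^2 - 4) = (v - 4)*(v - 2)*(v + 1)*(v + 2)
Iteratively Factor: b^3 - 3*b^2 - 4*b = (b + 1)*(b^2 - 4*b) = b*(b + 1)*(b - 4)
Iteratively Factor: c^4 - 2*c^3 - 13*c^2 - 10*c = (c + 1)*(c^3 - 3*c^2 - 10*c) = (c - 5)*(c + 1)*(c^2 + 2*c) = (c - 5)*(c + 1)*(c + 2)*(c)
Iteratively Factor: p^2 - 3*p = (p - 3)*(p)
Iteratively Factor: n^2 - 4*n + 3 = (n - 1)*(n - 3)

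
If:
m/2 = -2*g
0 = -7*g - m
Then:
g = 0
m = 0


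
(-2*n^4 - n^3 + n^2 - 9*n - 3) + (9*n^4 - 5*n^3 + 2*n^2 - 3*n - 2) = 7*n^4 - 6*n^3 + 3*n^2 - 12*n - 5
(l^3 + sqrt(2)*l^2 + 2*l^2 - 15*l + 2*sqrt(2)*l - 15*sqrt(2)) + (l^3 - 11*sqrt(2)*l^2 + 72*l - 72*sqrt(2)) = 2*l^3 - 10*sqrt(2)*l^2 + 2*l^2 + 2*sqrt(2)*l + 57*l - 87*sqrt(2)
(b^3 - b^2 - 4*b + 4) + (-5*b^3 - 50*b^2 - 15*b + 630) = -4*b^3 - 51*b^2 - 19*b + 634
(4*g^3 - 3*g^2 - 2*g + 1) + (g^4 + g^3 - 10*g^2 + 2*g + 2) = g^4 + 5*g^3 - 13*g^2 + 3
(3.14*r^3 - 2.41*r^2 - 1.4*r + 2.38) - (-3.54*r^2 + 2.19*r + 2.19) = 3.14*r^3 + 1.13*r^2 - 3.59*r + 0.19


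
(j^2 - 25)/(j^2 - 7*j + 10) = (j + 5)/(j - 2)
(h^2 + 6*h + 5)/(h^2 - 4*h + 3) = (h^2 + 6*h + 5)/(h^2 - 4*h + 3)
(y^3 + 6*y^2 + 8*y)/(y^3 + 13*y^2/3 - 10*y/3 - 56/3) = 3*y*(y + 2)/(3*y^2 + y - 14)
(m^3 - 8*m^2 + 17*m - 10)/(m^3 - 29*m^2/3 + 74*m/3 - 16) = 3*(m^2 - 7*m + 10)/(3*m^2 - 26*m + 48)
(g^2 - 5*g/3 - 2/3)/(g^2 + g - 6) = (g + 1/3)/(g + 3)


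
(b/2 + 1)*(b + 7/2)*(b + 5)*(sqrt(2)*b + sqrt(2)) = sqrt(2)*b^4/2 + 23*sqrt(2)*b^3/4 + 45*sqrt(2)*b^2/2 + 139*sqrt(2)*b/4 + 35*sqrt(2)/2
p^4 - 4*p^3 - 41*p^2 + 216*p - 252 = (p - 6)*(p - 3)*(p - 2)*(p + 7)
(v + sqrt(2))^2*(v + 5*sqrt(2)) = v^3 + 7*sqrt(2)*v^2 + 22*v + 10*sqrt(2)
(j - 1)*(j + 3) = j^2 + 2*j - 3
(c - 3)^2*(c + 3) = c^3 - 3*c^2 - 9*c + 27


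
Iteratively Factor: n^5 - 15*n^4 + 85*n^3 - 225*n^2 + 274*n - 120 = (n - 4)*(n^4 - 11*n^3 + 41*n^2 - 61*n + 30) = (n - 4)*(n - 3)*(n^3 - 8*n^2 + 17*n - 10) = (n - 4)*(n - 3)*(n - 2)*(n^2 - 6*n + 5) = (n - 4)*(n - 3)*(n - 2)*(n - 1)*(n - 5)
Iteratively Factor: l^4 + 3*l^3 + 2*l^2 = (l)*(l^3 + 3*l^2 + 2*l) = l*(l + 1)*(l^2 + 2*l) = l*(l + 1)*(l + 2)*(l)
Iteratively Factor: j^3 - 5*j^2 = (j)*(j^2 - 5*j) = j*(j - 5)*(j)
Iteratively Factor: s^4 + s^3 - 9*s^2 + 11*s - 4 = (s + 4)*(s^3 - 3*s^2 + 3*s - 1) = (s - 1)*(s + 4)*(s^2 - 2*s + 1) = (s - 1)^2*(s + 4)*(s - 1)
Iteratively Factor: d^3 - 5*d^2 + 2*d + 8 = (d - 4)*(d^2 - d - 2) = (d - 4)*(d + 1)*(d - 2)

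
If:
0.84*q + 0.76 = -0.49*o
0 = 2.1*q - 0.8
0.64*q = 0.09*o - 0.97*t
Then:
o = -2.20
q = 0.38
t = -0.46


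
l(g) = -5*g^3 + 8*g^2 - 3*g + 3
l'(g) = -15*g^2 + 16*g - 3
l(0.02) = 2.94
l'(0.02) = -2.69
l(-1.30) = 31.40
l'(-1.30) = -49.15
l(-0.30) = 4.76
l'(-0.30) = -9.15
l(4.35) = -270.23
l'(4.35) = -217.24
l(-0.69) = 10.52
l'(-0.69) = -21.18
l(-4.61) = 676.71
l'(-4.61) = -395.54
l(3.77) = -162.52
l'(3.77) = -155.87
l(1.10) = 2.72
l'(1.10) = -3.55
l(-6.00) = 1389.00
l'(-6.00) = -639.00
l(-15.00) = 18723.00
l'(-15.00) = -3618.00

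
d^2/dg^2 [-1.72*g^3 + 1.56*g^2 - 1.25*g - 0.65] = 3.12 - 10.32*g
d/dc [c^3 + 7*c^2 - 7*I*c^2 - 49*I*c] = 3*c^2 + 14*c*(1 - I) - 49*I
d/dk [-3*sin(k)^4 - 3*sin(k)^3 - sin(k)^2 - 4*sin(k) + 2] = -(12*sin(k)^3 + 9*sin(k)^2 + 2*sin(k) + 4)*cos(k)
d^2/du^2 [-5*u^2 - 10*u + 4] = -10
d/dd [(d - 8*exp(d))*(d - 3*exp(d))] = -11*d*exp(d) + 2*d + 48*exp(2*d) - 11*exp(d)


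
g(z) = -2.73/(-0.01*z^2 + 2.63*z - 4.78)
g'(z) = -2.73*(0.02*z - 2.63)/(-0.01*z^2 + 2.63*z - 4.78)^2 = (7.1799 - 0.0546*z)/(0.01*z^2 - 2.63*z + 4.78)^2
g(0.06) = 0.59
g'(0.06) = 0.34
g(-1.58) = 0.30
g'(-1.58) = 0.09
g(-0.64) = 0.42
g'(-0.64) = 0.17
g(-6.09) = 0.13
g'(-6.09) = 0.02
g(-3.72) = 0.19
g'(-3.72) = 0.03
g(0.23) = 0.65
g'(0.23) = 0.41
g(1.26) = 1.84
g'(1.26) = 3.24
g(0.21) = 0.65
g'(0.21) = 0.40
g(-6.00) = 0.13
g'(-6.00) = 0.02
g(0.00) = 0.57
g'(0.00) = 0.31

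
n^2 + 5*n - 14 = (n - 2)*(n + 7)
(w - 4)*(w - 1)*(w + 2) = w^3 - 3*w^2 - 6*w + 8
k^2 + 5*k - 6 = (k - 1)*(k + 6)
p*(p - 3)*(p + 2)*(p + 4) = p^4 + 3*p^3 - 10*p^2 - 24*p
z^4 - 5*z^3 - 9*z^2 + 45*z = z*(z - 5)*(z - 3)*(z + 3)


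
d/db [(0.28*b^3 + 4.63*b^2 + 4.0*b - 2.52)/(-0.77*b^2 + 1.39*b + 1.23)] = (-0.2156*b^4 + 0.7784*b^3 + 10.5489*b^2 + 7.509*b + 8.4228)/(0.5929*b^4 - 2.1406*b^3 + 0.0378999999999996*b^2 + 3.4194*b + 1.5129)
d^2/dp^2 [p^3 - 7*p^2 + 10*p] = 6*p - 14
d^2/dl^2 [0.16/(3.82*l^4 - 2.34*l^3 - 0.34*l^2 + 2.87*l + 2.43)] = ((-7.3344*l^2 + 2.2464*l + 0.1088)*(3.82*l^4 - 2.34*l^3 - 0.34*l^2 + 2.87*l + 2.43) + 0.16*(15.28*l^3 - 7.02*l^2 - 0.68*l + 2.87)*(30.56*l^3 - 14.04*l^2 - 1.36*l + 5.74))/(3.82*l^4 - 2.34*l^3 - 0.34*l^2 + 2.87*l + 2.43)^3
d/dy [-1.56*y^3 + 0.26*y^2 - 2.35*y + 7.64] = -4.68*y^2 + 0.52*y - 2.35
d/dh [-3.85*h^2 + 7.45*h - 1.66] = 7.45 - 7.7*h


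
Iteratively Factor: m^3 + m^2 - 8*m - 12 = (m - 3)*(m^2 + 4*m + 4) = (m - 3)*(m + 2)*(m + 2)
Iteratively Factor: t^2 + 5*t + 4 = (t + 4)*(t + 1)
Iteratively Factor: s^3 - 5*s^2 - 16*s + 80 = (s - 5)*(s^2 - 16) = (s - 5)*(s - 4)*(s + 4)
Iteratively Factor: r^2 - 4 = (r - 2)*(r + 2)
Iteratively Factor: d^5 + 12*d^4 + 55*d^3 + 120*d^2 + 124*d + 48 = (d + 3)*(d^4 + 9*d^3 + 28*d^2 + 36*d + 16) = (d + 1)*(d + 3)*(d^3 + 8*d^2 + 20*d + 16) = (d + 1)*(d + 2)*(d + 3)*(d^2 + 6*d + 8) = (d + 1)*(d + 2)*(d + 3)*(d + 4)*(d + 2)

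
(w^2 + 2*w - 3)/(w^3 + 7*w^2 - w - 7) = (w + 3)/(w^2 + 8*w + 7)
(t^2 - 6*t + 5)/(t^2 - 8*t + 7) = (t - 5)/(t - 7)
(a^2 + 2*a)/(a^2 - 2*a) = (a + 2)/(a - 2)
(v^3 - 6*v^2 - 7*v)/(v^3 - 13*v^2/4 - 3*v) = 4*(-v^2 + 6*v + 7)/(-4*v^2 + 13*v + 12)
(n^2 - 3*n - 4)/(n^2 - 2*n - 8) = (n + 1)/(n + 2)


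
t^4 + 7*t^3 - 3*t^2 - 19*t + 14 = (t - 1)^2*(t + 2)*(t + 7)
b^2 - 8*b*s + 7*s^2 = (b - 7*s)*(b - s)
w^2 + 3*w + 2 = (w + 1)*(w + 2)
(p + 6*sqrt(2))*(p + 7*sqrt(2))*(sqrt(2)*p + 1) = sqrt(2)*p^3 + 27*p^2 + 97*sqrt(2)*p + 84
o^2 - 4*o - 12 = (o - 6)*(o + 2)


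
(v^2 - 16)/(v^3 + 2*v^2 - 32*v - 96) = (v - 4)/(v^2 - 2*v - 24)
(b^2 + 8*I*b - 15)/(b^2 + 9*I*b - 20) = (b + 3*I)/(b + 4*I)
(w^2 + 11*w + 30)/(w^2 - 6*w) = (w^2 + 11*w + 30)/(w*(w - 6))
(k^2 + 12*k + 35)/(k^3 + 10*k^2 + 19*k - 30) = (k + 7)/(k^2 + 5*k - 6)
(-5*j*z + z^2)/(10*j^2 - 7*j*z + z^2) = z/(-2*j + z)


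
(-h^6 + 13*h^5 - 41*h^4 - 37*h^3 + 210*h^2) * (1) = -h^6 + 13*h^5 - 41*h^4 - 37*h^3 + 210*h^2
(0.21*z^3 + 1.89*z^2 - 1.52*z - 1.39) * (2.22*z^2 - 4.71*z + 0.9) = 0.4662*z^5 + 3.2067*z^4 - 12.0873*z^3 + 5.7744*z^2 + 5.1789*z - 1.251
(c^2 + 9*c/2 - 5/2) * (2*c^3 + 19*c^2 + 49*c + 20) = 2*c^5 + 28*c^4 + 259*c^3/2 + 193*c^2 - 65*c/2 - 50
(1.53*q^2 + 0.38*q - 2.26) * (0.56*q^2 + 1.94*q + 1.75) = 0.8568*q^4 + 3.181*q^3 + 2.1491*q^2 - 3.7194*q - 3.955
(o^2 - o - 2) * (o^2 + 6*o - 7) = o^4 + 5*o^3 - 15*o^2 - 5*o + 14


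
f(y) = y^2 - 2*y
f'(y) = 2*y - 2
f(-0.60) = 1.56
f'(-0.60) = -3.20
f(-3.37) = 18.10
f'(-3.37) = -8.74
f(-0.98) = 2.92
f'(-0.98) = -3.96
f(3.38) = 4.66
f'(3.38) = 4.76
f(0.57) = -0.82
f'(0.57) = -0.86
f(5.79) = 21.94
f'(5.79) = 9.58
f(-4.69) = 31.38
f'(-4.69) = -11.38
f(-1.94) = 7.64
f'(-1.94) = -5.88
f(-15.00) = 255.00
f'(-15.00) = -32.00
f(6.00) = 24.00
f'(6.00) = 10.00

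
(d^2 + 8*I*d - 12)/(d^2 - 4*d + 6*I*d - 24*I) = (d + 2*I)/(d - 4)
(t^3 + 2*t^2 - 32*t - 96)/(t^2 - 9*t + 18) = (t^2 + 8*t + 16)/(t - 3)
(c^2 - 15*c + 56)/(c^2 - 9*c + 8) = (c - 7)/(c - 1)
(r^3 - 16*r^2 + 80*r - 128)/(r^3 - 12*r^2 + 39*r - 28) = (r^2 - 12*r + 32)/(r^2 - 8*r + 7)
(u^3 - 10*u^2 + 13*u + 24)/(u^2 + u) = u - 11 + 24/u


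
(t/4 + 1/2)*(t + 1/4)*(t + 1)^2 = t^4/4 + 17*t^3/16 + 3*t^2/2 + 13*t/16 + 1/8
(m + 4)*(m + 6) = m^2 + 10*m + 24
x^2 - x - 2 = (x - 2)*(x + 1)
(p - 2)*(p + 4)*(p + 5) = p^3 + 7*p^2 + 2*p - 40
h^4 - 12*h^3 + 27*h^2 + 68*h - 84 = (h - 7)*(h - 6)*(h - 1)*(h + 2)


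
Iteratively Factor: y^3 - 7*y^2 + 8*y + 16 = (y - 4)*(y^2 - 3*y - 4) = (y - 4)^2*(y + 1)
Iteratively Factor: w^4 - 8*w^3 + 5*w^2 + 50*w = (w - 5)*(w^3 - 3*w^2 - 10*w) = w*(w - 5)*(w^2 - 3*w - 10) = w*(w - 5)^2*(w + 2)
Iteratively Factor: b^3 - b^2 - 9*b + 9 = (b - 1)*(b^2 - 9) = (b - 3)*(b - 1)*(b + 3)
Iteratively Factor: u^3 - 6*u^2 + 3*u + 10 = (u - 5)*(u^2 - u - 2) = (u - 5)*(u + 1)*(u - 2)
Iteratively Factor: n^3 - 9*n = (n + 3)*(n^2 - 3*n) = (n - 3)*(n + 3)*(n)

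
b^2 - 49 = (b - 7)*(b + 7)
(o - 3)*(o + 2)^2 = o^3 + o^2 - 8*o - 12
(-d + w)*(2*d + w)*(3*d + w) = -6*d^3 + d^2*w + 4*d*w^2 + w^3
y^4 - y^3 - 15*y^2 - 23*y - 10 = (y - 5)*(y + 1)^2*(y + 2)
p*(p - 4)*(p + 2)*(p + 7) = p^4 + 5*p^3 - 22*p^2 - 56*p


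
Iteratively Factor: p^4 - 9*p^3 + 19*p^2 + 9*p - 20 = (p + 1)*(p^3 - 10*p^2 + 29*p - 20) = (p - 4)*(p + 1)*(p^2 - 6*p + 5) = (p - 5)*(p - 4)*(p + 1)*(p - 1)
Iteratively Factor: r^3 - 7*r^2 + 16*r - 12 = (r - 2)*(r^2 - 5*r + 6) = (r - 2)^2*(r - 3)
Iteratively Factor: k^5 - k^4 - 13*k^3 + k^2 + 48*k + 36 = (k + 1)*(k^4 - 2*k^3 - 11*k^2 + 12*k + 36) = (k - 3)*(k + 1)*(k^3 + k^2 - 8*k - 12) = (k - 3)^2*(k + 1)*(k^2 + 4*k + 4) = (k - 3)^2*(k + 1)*(k + 2)*(k + 2)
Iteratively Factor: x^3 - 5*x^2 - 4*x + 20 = (x - 5)*(x^2 - 4) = (x - 5)*(x + 2)*(x - 2)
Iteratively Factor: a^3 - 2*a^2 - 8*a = (a)*(a^2 - 2*a - 8) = a*(a - 4)*(a + 2)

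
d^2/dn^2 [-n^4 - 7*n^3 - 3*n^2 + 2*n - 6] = -12*n^2 - 42*n - 6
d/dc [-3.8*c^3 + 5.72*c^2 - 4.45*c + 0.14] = -11.4*c^2 + 11.44*c - 4.45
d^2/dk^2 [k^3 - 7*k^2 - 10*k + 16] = 6*k - 14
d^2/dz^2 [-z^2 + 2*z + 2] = -2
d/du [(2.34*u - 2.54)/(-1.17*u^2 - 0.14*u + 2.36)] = (2.7378*u^2 - 5.9436*u + 5.1668)/(1.3689*u^4 + 0.3276*u^3 - 5.5028*u^2 - 0.6608*u + 5.5696)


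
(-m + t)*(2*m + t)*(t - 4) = -2*m^2*t + 8*m^2 + m*t^2 - 4*m*t + t^3 - 4*t^2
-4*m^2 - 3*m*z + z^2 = (-4*m + z)*(m + z)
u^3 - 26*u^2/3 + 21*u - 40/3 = (u - 5)*(u - 8/3)*(u - 1)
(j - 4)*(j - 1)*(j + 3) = j^3 - 2*j^2 - 11*j + 12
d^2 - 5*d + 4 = (d - 4)*(d - 1)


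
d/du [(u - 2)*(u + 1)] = 2*u - 1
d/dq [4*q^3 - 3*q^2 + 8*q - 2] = 12*q^2 - 6*q + 8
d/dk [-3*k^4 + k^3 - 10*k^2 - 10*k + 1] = -12*k^3 + 3*k^2 - 20*k - 10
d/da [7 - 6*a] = -6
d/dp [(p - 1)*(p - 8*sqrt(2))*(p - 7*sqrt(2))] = 3*p^2 - 30*sqrt(2)*p - 2*p + 15*sqrt(2) + 112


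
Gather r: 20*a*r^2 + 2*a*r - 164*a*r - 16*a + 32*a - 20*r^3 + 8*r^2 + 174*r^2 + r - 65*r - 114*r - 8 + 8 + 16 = 16*a - 20*r^3 + r^2*(20*a + 182) + r*(-162*a - 178) + 16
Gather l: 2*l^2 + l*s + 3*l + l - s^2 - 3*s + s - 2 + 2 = 2*l^2 + l*(s + 4) - s^2 - 2*s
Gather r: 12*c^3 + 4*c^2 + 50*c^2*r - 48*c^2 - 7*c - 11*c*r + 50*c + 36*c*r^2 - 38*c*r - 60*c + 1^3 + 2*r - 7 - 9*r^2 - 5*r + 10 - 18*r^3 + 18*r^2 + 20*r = 12*c^3 - 44*c^2 - 17*c - 18*r^3 + r^2*(36*c + 9) + r*(50*c^2 - 49*c + 17) + 4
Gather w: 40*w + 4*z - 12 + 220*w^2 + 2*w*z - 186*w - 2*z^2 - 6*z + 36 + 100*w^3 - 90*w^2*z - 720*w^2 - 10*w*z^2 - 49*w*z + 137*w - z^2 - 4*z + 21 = 100*w^3 + w^2*(-90*z - 500) + w*(-10*z^2 - 47*z - 9) - 3*z^2 - 6*z + 45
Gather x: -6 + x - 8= x - 14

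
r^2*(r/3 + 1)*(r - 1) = r^4/3 + 2*r^3/3 - r^2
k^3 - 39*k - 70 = (k - 7)*(k + 2)*(k + 5)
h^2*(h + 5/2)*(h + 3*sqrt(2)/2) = h^4 + 3*sqrt(2)*h^3/2 + 5*h^3/2 + 15*sqrt(2)*h^2/4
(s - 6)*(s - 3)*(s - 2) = s^3 - 11*s^2 + 36*s - 36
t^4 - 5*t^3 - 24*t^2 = t^2*(t - 8)*(t + 3)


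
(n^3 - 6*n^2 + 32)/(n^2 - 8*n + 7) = (n^3 - 6*n^2 + 32)/(n^2 - 8*n + 7)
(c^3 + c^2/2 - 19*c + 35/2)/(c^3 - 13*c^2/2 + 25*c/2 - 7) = (c + 5)/(c - 2)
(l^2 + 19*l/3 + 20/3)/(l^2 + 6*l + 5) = (l + 4/3)/(l + 1)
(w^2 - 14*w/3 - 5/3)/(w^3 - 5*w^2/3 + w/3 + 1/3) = (w - 5)/(w^2 - 2*w + 1)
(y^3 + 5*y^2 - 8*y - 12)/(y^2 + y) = y + 4 - 12/y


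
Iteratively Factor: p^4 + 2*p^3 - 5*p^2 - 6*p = (p)*(p^3 + 2*p^2 - 5*p - 6) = p*(p + 1)*(p^2 + p - 6) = p*(p - 2)*(p + 1)*(p + 3)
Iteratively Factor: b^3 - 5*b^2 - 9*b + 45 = (b - 3)*(b^2 - 2*b - 15) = (b - 3)*(b + 3)*(b - 5)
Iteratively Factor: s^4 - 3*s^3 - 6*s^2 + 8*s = (s)*(s^3 - 3*s^2 - 6*s + 8) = s*(s - 4)*(s^2 + s - 2) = s*(s - 4)*(s - 1)*(s + 2)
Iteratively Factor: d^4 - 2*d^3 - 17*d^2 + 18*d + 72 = (d - 4)*(d^3 + 2*d^2 - 9*d - 18) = (d - 4)*(d + 2)*(d^2 - 9) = (d - 4)*(d - 3)*(d + 2)*(d + 3)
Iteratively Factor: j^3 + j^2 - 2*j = (j)*(j^2 + j - 2) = j*(j - 1)*(j + 2)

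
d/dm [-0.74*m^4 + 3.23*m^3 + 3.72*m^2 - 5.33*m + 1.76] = -2.96*m^3 + 9.69*m^2 + 7.44*m - 5.33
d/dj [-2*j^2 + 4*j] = 4 - 4*j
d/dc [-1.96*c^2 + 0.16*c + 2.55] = 0.16 - 3.92*c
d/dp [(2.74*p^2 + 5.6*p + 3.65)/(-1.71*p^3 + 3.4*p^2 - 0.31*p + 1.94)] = (4.6854*p^4 + 19.152*p^3 - 1.1649*p^2 - 14.1888*p + 11.9955)/(2.9241*p^6 - 11.628*p^5 + 12.6202*p^4 - 8.7428*p^3 + 13.2881*p^2 - 1.2028*p + 3.7636)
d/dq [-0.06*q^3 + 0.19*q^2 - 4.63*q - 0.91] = -0.18*q^2 + 0.38*q - 4.63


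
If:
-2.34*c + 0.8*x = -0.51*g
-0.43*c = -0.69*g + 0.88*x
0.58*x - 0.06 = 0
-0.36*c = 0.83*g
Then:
No Solution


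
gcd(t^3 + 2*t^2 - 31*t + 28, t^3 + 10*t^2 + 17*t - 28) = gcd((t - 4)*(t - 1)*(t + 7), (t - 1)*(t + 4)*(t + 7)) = t^2 + 6*t - 7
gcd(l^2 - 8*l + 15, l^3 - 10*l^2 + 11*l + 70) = l - 5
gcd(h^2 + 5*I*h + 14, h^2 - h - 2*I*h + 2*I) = h - 2*I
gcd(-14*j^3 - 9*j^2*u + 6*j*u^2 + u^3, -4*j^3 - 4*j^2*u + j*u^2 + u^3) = -2*j^2 - j*u + u^2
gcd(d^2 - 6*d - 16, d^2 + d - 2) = d + 2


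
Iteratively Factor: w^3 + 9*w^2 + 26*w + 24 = (w + 4)*(w^2 + 5*w + 6) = (w + 2)*(w + 4)*(w + 3)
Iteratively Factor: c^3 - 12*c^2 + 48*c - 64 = (c - 4)*(c^2 - 8*c + 16) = (c - 4)^2*(c - 4)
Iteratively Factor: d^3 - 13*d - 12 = (d + 3)*(d^2 - 3*d - 4) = (d - 4)*(d + 3)*(d + 1)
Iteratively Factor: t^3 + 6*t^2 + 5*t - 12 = (t + 4)*(t^2 + 2*t - 3) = (t + 3)*(t + 4)*(t - 1)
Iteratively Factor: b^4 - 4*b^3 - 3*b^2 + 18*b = (b - 3)*(b^3 - b^2 - 6*b) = (b - 3)^2*(b^2 + 2*b) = b*(b - 3)^2*(b + 2)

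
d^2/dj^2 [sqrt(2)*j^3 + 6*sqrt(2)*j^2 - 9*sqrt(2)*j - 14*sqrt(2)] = 6*sqrt(2)*(j + 2)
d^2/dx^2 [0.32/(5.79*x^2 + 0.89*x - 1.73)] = (-21.455424*x^2 - 3.297984*x + 0.32*(11.58*x + 0.89)*(23.16*x + 1.78) + 6.410688)/(5.79*x^2 + 0.89*x - 1.73)^3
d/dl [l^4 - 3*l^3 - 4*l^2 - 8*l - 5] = 4*l^3 - 9*l^2 - 8*l - 8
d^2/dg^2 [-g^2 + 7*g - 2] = -2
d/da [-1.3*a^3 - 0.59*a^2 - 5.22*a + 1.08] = -3.9*a^2 - 1.18*a - 5.22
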